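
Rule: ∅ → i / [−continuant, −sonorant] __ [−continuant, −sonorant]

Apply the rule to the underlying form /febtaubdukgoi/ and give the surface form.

febitaubidukigoi

/b/ and /t/ form a stop–stop cluster, so [i] is inserted between them.
/b/ and /d/ form a stop–stop cluster, so [i] is inserted between them.
/k/ and /g/ form a stop–stop cluster, so [i] is inserted between them.
Surface form: [febitaubidukigoi].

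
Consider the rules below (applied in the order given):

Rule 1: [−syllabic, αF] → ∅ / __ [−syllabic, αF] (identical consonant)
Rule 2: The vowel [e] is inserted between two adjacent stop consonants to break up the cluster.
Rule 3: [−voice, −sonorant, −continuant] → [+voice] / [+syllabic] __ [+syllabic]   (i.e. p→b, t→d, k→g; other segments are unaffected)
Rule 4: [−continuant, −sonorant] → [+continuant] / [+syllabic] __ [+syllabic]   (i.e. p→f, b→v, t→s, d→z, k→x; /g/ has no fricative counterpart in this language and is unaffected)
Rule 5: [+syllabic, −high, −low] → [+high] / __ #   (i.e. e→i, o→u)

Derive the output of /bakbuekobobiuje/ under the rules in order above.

bagevuegovoviuji

Rule 1 (degemination): no segment meets the environment; /bakbuekobobiuje/ is unchanged.
Rule 2 (stop-cluster e-epenthesis): /k/ and /b/ form a stop–stop cluster, so [e] is inserted between them. /bakbuekobobiuje/ → bakebuekobobiuje.
Rule 3 (intervocalic voicing): /k/ is a voiceless stop between vowels /a/ and /e/, so it voices to [g]. /k/ is a voiceless stop between vowels /e/ and /o/, so it voices to [g]. /bakebuekobobiuje/ → bagebuegobobiuje.
Rule 4 (intervocalic spirantization): /b/ is a stop between vowels /e/ and /u/, so it spirantizes to the fricative [v]. /b/ is a stop between vowels /o/ and /o/, so it spirantizes to the fricative [v]. /b/ is a stop between vowels /o/ and /i/, so it spirantizes to the fricative [v]. /bagebuegobobiuje/ → bagevuegovoviuje.
Rule 5 (final vowel raising): /e/ is a mid vowel in word-final position, so it raises to [i]. /bagevuegovoviuje/ → bagevuegovoviuji.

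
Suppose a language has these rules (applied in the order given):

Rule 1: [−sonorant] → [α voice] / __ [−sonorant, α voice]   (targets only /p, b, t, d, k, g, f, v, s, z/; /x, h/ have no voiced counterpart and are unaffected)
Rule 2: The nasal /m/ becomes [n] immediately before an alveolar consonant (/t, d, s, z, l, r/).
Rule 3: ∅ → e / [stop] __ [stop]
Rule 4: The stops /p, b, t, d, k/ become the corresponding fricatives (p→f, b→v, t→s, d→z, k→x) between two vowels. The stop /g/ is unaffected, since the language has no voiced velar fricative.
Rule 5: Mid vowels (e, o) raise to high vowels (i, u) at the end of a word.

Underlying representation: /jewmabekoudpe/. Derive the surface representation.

jewmavexousefi

Rule 1 (regressive voicing assimilation): /d/ precedes the voiceless obstruent /p/, so it devoices to [t] by assimilation. /jewmabekoudpe/ → jewmabekoutpe.
Rule 2 (nasal place assimilation): no segment meets the environment; /jewmabekoutpe/ is unchanged.
Rule 3 (stop-cluster e-epenthesis): /t/ and /p/ form a stop–stop cluster, so [e] is inserted between them. /jewmabekoutpe/ → jewmabekoutepe.
Rule 4 (intervocalic spirantization): /b/ is a stop between vowels /a/ and /e/, so it spirantizes to the fricative [v]. /k/ is a stop between vowels /e/ and /o/, so it spirantizes to the fricative [x]. /t/ is a stop between vowels /u/ and /e/, so it spirantizes to the fricative [s]. /p/ is a stop between vowels /e/ and /e/, so it spirantizes to the fricative [f]. /jewmabekoutepe/ → jewmavexousefe.
Rule 5 (final vowel raising): /e/ is a mid vowel in word-final position, so it raises to [i]. /jewmavexousefe/ → jewmavexousefi.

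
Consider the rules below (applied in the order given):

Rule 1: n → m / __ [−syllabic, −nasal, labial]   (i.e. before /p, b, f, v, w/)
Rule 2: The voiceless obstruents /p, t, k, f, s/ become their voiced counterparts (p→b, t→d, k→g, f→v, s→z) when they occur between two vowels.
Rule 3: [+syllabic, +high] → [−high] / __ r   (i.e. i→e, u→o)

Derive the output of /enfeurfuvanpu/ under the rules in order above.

Rule 1 (nasal place assimilation): /n/ precedes the labial consonant /f/, so it assimilates in place to [m]. /n/ precedes the labial consonant /p/, so it assimilates in place to [m]. /enfeurfuvanpu/ → emfeurfuvampu.
Rule 2 (intervocalic voicing): no segment meets the environment; /emfeurfuvampu/ is unchanged.
Rule 3 (pre-rhotic lowering): /u/ is a high vowel immediately before /r/, so it lowers to [o]. /emfeurfuvampu/ → emfeorfuvampu.

emfeorfuvampu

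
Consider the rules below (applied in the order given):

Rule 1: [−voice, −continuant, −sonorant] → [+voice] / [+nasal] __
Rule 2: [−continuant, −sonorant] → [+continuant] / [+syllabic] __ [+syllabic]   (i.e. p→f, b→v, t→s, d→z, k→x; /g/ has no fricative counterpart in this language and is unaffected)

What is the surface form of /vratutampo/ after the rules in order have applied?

vrasusambo

Rule 1 (post-nasal voicing): /p/ is a voiceless stop immediately after the nasal /m/, so it voices to [b]. /vratutampo/ → vratutambo.
Rule 2 (intervocalic spirantization): /t/ is a stop between vowels /a/ and /u/, so it spirantizes to the fricative [s]. /t/ is a stop between vowels /u/ and /a/, so it spirantizes to the fricative [s]. /vratutambo/ → vrasusambo.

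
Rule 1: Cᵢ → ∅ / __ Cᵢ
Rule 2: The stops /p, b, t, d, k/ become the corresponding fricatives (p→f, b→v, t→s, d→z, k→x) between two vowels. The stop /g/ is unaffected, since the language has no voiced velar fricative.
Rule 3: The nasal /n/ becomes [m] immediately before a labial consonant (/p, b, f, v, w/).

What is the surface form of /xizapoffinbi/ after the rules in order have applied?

Rule 1 (degemination): /ff/ is a geminate; the first /f/ deletes. /xizapoffinbi/ → xizapofinbi.
Rule 2 (intervocalic spirantization): /p/ is a stop between vowels /a/ and /o/, so it spirantizes to the fricative [f]. /xizapofinbi/ → xizafofinbi.
Rule 3 (nasal place assimilation): /n/ precedes the labial consonant /b/, so it assimilates in place to [m]. /xizafofinbi/ → xizafofimbi.

xizafofimbi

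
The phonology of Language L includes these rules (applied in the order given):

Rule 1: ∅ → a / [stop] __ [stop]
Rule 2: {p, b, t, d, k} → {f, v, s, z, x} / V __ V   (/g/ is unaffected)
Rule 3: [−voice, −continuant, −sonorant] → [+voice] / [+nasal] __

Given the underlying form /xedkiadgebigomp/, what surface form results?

Rule 1 (stop-cluster a-epenthesis): /d/ and /k/ form a stop–stop cluster, so [a] is inserted between them. /d/ and /g/ form a stop–stop cluster, so [a] is inserted between them. /xedkiadgebigomp/ → xedakiadagebigomp.
Rule 2 (intervocalic spirantization): /d/ is a stop between vowels /e/ and /a/, so it spirantizes to the fricative [z]. /k/ is a stop between vowels /a/ and /i/, so it spirantizes to the fricative [x]. /d/ is a stop between vowels /a/ and /a/, so it spirantizes to the fricative [z]. /b/ is a stop between vowels /e/ and /i/, so it spirantizes to the fricative [v]. /xedakiadagebigomp/ → xezaxiazagevigomp.
Rule 3 (post-nasal voicing): /p/ is a voiceless stop immediately after the nasal /m/, so it voices to [b]. /xezaxiazagevigomp/ → xezaxiazagevigomb.

xezaxiazagevigomb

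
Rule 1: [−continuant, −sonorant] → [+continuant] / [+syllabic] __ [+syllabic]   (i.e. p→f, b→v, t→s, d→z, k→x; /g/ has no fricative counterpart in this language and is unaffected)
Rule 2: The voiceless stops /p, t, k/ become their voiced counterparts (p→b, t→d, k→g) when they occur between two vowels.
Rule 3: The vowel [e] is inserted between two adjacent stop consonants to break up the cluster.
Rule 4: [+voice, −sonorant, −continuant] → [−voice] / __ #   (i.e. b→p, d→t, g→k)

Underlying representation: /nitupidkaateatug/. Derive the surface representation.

Rule 1 (intervocalic spirantization): /t/ is a stop between vowels /i/ and /u/, so it spirantizes to the fricative [s]. /p/ is a stop between vowels /u/ and /i/, so it spirantizes to the fricative [f]. /t/ is a stop between vowels /a/ and /e/, so it spirantizes to the fricative [s]. /t/ is a stop between vowels /a/ and /u/, so it spirantizes to the fricative [s]. /nitupidkaateatug/ → nisufidkaaseasug.
Rule 2 (intervocalic voicing): no segment meets the environment; /nisufidkaaseasug/ is unchanged.
Rule 3 (stop-cluster e-epenthesis): /d/ and /k/ form a stop–stop cluster, so [e] is inserted between them. /nisufidkaaseasug/ → nisufidekaaseasug.
Rule 4 (final devoicing): /g/ is a voiced stop in word-final position, so it devoices to [k]. /nisufidekaaseasug/ → nisufidekaaseasuk.

nisufidekaaseasuk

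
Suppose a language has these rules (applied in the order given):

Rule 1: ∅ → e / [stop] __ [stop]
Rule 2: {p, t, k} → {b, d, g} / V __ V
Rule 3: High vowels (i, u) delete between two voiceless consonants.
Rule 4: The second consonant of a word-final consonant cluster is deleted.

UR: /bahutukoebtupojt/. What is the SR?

bahudugoebeduboj

Rule 1 (stop-cluster e-epenthesis): /b/ and /t/ form a stop–stop cluster, so [e] is inserted between them. /bahutukoebtupojt/ → bahutukoebetupojt.
Rule 2 (intervocalic voicing): /t/ is a voiceless stop between vowels /u/ and /u/, so it voices to [d]. /k/ is a voiceless stop between vowels /u/ and /o/, so it voices to [g]. /t/ is a voiceless stop between vowels /e/ and /u/, so it voices to [d]. /p/ is a voiceless stop between vowels /u/ and /o/, so it voices to [b]. /bahutukoebetupojt/ → bahudugoebedubojt.
Rule 3 (high vowel syncope): no segment meets the environment; /bahudugoebedubojt/ is unchanged.
Rule 4 (final cluster simplification): /t/ is the second consonant of a word-final cluster /jt/, so it deletes. /bahudugoebedubojt/ → bahudugoebeduboj.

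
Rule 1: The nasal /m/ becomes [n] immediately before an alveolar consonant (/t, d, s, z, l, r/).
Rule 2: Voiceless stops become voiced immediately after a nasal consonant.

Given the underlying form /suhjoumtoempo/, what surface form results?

suhjoundoembo

Rule 1 (nasal place assimilation): /m/ precedes the alveolar consonant /t/, so it assimilates in place to [n]. /suhjoumtoempo/ → suhjountoempo.
Rule 2 (post-nasal voicing): /t/ is a voiceless stop immediately after the nasal /n/, so it voices to [d]. /p/ is a voiceless stop immediately after the nasal /m/, so it voices to [b]. /suhjountoempo/ → suhjoundoembo.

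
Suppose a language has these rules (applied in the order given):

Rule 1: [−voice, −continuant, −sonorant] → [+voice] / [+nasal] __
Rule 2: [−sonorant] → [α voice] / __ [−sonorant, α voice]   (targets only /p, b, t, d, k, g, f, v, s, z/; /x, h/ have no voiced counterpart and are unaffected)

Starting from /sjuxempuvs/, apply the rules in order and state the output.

sjuxembufs

Rule 1 (post-nasal voicing): /p/ is a voiceless stop immediately after the nasal /m/, so it voices to [b]. /sjuxempuvs/ → sjuxembuvs.
Rule 2 (regressive voicing assimilation): /v/ precedes the voiceless obstruent /s/, so it devoices to [f] by assimilation. /sjuxembuvs/ → sjuxembufs.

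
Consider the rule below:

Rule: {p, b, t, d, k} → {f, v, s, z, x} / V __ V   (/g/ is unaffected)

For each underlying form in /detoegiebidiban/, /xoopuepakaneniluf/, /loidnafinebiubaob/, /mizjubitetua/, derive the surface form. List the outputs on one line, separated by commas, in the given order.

desoegievizivan, xoofuefaxaneniluf, loidnafineviuvaob, mizjuvisesua

/detoegiebidiban/: /t/ is a stop between vowels /e/ and /o/, so it spirantizes to the fricative [s]. /b/ is a stop between vowels /e/ and /i/, so it spirantizes to the fricative [v]. /d/ is a stop between vowels /i/ and /i/, so it spirantizes to the fricative [z]. /b/ is a stop between vowels /i/ and /a/, so it spirantizes to the fricative [v]. → [desoegievizivan].
/xoopuepakaneniluf/: /p/ is a stop between vowels /o/ and /u/, so it spirantizes to the fricative [f]. /p/ is a stop between vowels /e/ and /a/, so it spirantizes to the fricative [f]. /k/ is a stop between vowels /a/ and /a/, so it spirantizes to the fricative [x]. → [xoofuefaxaneniluf].
/loidnafinebiubaob/: /b/ is a stop between vowels /e/ and /i/, so it spirantizes to the fricative [v]. /b/ is a stop between vowels /u/ and /a/, so it spirantizes to the fricative [v]. → [loidnafineviuvaob].
/mizjubitetua/: /b/ is a stop between vowels /u/ and /i/, so it spirantizes to the fricative [v]. /t/ is a stop between vowels /i/ and /e/, so it spirantizes to the fricative [s]. /t/ is a stop between vowels /e/ and /u/, so it spirantizes to the fricative [s]. → [mizjuvisesua].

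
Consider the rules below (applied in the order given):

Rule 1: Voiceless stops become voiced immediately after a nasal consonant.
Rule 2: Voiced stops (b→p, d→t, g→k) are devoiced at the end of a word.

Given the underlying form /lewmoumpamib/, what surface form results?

Rule 1 (post-nasal voicing): /p/ is a voiceless stop immediately after the nasal /m/, so it voices to [b]. /lewmoumpamib/ → lewmoumbamib.
Rule 2 (final devoicing): /b/ is a voiced stop in word-final position, so it devoices to [p]. /lewmoumbamib/ → lewmoumbamip.

lewmoumbamip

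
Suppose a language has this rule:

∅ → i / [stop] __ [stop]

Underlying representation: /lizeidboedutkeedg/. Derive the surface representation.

/d/ and /b/ form a stop–stop cluster, so [i] is inserted between them.
/t/ and /k/ form a stop–stop cluster, so [i] is inserted between them.
/d/ and /g/ form a stop–stop cluster, so [i] is inserted between them.
Surface form: [lizeidiboedutikeedig].

lizeidiboedutikeedig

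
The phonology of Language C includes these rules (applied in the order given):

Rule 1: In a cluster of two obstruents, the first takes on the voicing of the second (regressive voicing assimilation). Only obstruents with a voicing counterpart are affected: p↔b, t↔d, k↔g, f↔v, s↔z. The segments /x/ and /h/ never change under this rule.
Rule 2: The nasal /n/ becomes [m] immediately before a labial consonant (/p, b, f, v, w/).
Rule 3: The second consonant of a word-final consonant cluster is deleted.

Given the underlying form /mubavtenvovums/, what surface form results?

mubaftemvovum

Rule 1 (regressive voicing assimilation): /v/ precedes the voiceless obstruent /t/, so it devoices to [f] by assimilation. /mubavtenvovums/ → mubaftenvovums.
Rule 2 (nasal place assimilation): /n/ precedes the labial consonant /v/, so it assimilates in place to [m]. /mubaftenvovums/ → mubaftemvovums.
Rule 3 (final cluster simplification): /s/ is the second consonant of a word-final cluster /ms/, so it deletes. /mubaftemvovums/ → mubaftemvovum.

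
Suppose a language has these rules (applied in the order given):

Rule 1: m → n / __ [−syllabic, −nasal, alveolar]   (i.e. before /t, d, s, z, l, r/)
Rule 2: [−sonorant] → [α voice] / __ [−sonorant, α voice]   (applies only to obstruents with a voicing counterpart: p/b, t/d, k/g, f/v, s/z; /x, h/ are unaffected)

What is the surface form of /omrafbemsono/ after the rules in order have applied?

Rule 1 (nasal place assimilation): /m/ precedes the alveolar consonant /r/, so it assimilates in place to [n]. /m/ precedes the alveolar consonant /s/, so it assimilates in place to [n]. /omrafbemsono/ → onrafbensono.
Rule 2 (regressive voicing assimilation): /f/ precedes the voiced obstruent /b/, so it voices to [v] by assimilation. /onrafbensono/ → onravbensono.

onravbensono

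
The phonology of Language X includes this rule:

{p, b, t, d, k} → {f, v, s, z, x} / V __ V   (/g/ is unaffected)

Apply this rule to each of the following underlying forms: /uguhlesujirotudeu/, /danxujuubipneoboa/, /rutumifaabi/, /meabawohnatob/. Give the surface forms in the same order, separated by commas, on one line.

/uguhlesujirotudeu/: /t/ is a stop between vowels /o/ and /u/, so it spirantizes to the fricative [s]. /d/ is a stop between vowels /u/ and /e/, so it spirantizes to the fricative [z]. → [uguhlesujirosuzeu].
/danxujuubipneoboa/: /b/ is a stop between vowels /u/ and /i/, so it spirantizes to the fricative [v]. /b/ is a stop between vowels /o/ and /o/, so it spirantizes to the fricative [v]. → [danxujuuvipneovoa].
/rutumifaabi/: /t/ is a stop between vowels /u/ and /u/, so it spirantizes to the fricative [s]. /b/ is a stop between vowels /a/ and /i/, so it spirantizes to the fricative [v]. → [rusumifaavi].
/meabawohnatob/: /b/ is a stop between vowels /a/ and /a/, so it spirantizes to the fricative [v]. /t/ is a stop between vowels /a/ and /o/, so it spirantizes to the fricative [s]. → [meavawohnasob].

uguhlesujirosuzeu, danxujuuvipneovoa, rusumifaavi, meavawohnasob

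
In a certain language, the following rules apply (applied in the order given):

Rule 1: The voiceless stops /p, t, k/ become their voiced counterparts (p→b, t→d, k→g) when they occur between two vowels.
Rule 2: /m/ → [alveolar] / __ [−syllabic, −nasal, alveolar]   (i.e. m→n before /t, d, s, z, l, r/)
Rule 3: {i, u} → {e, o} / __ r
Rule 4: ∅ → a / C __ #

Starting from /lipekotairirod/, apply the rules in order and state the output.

libegodaereroda

Rule 1 (intervocalic voicing): /p/ is a voiceless stop between vowels /i/ and /e/, so it voices to [b]. /k/ is a voiceless stop between vowels /e/ and /o/, so it voices to [g]. /t/ is a voiceless stop between vowels /o/ and /a/, so it voices to [d]. /lipekotairirod/ → libegodairirod.
Rule 2 (nasal place assimilation): no segment meets the environment; /libegodairirod/ is unchanged.
Rule 3 (pre-rhotic lowering): /i/ is a high vowel immediately before /r/, so it lowers to [e]. /i/ is a high vowel immediately before /r/, so it lowers to [e]. /libegodairirod/ → libegodaererod.
Rule 4 (final a-epenthesis): the form ends in the consonant /d/, so [a] is inserted word-finally. /libegodaererod/ → libegodaereroda.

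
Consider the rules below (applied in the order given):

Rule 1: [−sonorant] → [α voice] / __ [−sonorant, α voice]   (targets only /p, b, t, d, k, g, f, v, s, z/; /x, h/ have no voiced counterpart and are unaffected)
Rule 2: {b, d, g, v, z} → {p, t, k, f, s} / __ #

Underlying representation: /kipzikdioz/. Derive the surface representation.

kibzigdios

Rule 1 (regressive voicing assimilation): /p/ precedes the voiced obstruent /z/, so it voices to [b] by assimilation. /k/ precedes the voiced obstruent /d/, so it voices to [g] by assimilation. /kipzikdioz/ → kibzigdioz.
Rule 2 (final devoicing): /z/ is a voiced obstruent in word-final position, so it devoices to [s]. /kibzigdioz/ → kibzigdios.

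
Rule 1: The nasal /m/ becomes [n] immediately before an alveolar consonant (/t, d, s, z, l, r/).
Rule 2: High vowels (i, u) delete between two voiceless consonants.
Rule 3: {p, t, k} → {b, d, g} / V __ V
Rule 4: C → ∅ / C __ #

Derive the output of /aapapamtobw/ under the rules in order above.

aababantob

Rule 1 (nasal place assimilation): /m/ precedes the alveolar consonant /t/, so it assimilates in place to [n]. /aapapamtobw/ → aapapantobw.
Rule 2 (high vowel syncope): no segment meets the environment; /aapapantobw/ is unchanged.
Rule 3 (intervocalic voicing): /p/ is a voiceless stop between vowels /a/ and /a/, so it voices to [b]. /p/ is a voiceless stop between vowels /a/ and /a/, so it voices to [b]. /aapapantobw/ → aababantobw.
Rule 4 (final cluster simplification): /w/ is the second consonant of a word-final cluster /bw/, so it deletes. /aababantobw/ → aababantob.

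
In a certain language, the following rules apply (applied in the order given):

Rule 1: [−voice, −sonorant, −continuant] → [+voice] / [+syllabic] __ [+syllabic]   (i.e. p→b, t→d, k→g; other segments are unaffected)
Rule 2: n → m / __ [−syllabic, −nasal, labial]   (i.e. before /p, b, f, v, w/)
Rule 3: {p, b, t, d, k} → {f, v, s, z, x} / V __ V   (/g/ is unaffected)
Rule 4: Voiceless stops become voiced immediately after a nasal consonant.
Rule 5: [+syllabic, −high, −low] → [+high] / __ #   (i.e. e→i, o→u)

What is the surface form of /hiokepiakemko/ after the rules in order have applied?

hiogeviagemgu

Rule 1 (intervocalic voicing): /k/ is a voiceless stop between vowels /o/ and /e/, so it voices to [g]. /p/ is a voiceless stop between vowels /e/ and /i/, so it voices to [b]. /k/ is a voiceless stop between vowels /a/ and /e/, so it voices to [g]. /hiokepiakemko/ → hiogebiagemko.
Rule 2 (nasal place assimilation): no segment meets the environment; /hiogebiagemko/ is unchanged.
Rule 3 (intervocalic spirantization): /b/ is a stop between vowels /e/ and /i/, so it spirantizes to the fricative [v]. /hiogebiagemko/ → hiogeviagemko.
Rule 4 (post-nasal voicing): /k/ is a voiceless stop immediately after the nasal /m/, so it voices to [g]. /hiogeviagemko/ → hiogeviagemgo.
Rule 5 (final vowel raising): /o/ is a mid vowel in word-final position, so it raises to [u]. /hiogeviagemgo/ → hiogeviagemgu.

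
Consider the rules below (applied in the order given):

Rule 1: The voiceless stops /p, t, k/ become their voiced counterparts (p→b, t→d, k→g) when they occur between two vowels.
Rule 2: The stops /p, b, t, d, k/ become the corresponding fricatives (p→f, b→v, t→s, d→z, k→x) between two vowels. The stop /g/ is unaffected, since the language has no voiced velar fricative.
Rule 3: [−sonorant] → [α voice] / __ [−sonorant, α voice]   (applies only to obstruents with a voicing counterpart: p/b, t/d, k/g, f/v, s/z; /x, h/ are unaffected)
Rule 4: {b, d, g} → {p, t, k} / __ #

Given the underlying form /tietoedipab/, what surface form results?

Rule 1 (intervocalic voicing): /t/ is a voiceless stop between vowels /e/ and /o/, so it voices to [d]. /p/ is a voiceless stop between vowels /i/ and /a/, so it voices to [b]. /tietoedipab/ → tiedoedibab.
Rule 2 (intervocalic spirantization): /d/ is a stop between vowels /e/ and /o/, so it spirantizes to the fricative [z]. /d/ is a stop between vowels /e/ and /i/, so it spirantizes to the fricative [z]. /b/ is a stop between vowels /i/ and /a/, so it spirantizes to the fricative [v]. /tiedoedibab/ → tiezoezivab.
Rule 3 (regressive voicing assimilation): no segment meets the environment; /tiezoezivab/ is unchanged.
Rule 4 (final devoicing): /b/ is a voiced stop in word-final position, so it devoices to [p]. /tiezoezivab/ → tiezoezivap.

tiezoezivap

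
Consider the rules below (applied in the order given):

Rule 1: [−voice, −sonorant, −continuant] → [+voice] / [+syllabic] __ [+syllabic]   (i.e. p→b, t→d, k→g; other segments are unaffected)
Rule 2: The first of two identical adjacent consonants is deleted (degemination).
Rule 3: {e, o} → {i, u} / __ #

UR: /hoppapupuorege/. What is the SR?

Rule 1 (intervocalic voicing): /p/ is a voiceless stop between vowels /a/ and /u/, so it voices to [b]. /p/ is a voiceless stop between vowels /u/ and /u/, so it voices to [b]. /hoppapupuorege/ → hoppabubuorege.
Rule 2 (degemination): /pp/ is a geminate; the first /p/ deletes. /hoppabubuorege/ → hopabubuorege.
Rule 3 (final vowel raising): /e/ is a mid vowel in word-final position, so it raises to [i]. /hopabubuorege/ → hopabubuoregi.

hopabubuoregi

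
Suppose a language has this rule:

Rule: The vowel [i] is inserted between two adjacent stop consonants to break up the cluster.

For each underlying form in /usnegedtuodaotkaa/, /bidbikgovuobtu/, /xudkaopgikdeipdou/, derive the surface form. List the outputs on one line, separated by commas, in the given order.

/usnegedtuodaotkaa/: /d/ and /t/ form a stop–stop cluster, so [i] is inserted between them. /t/ and /k/ form a stop–stop cluster, so [i] is inserted between them. → [usnegedituodaotikaa].
/bidbikgovuobtu/: /d/ and /b/ form a stop–stop cluster, so [i] is inserted between them. /k/ and /g/ form a stop–stop cluster, so [i] is inserted between them. /b/ and /t/ form a stop–stop cluster, so [i] is inserted between them. → [bidibikigovuobitu].
/xudkaopgikdeipdou/: /d/ and /k/ form a stop–stop cluster, so [i] is inserted between them. /p/ and /g/ form a stop–stop cluster, so [i] is inserted between them. /k/ and /d/ form a stop–stop cluster, so [i] is inserted between them. /p/ and /d/ form a stop–stop cluster, so [i] is inserted between them. → [xudikaopigikideipidou].

usnegedituodaotikaa, bidibikigovuobitu, xudikaopigikideipidou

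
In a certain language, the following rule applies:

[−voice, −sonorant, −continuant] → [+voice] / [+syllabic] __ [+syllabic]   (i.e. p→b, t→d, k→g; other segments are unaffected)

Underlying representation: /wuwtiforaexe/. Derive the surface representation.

No segment of /wuwtiforaexe/ meets the structural description of the rule, so the form surfaces unchanged.

wuwtiforaexe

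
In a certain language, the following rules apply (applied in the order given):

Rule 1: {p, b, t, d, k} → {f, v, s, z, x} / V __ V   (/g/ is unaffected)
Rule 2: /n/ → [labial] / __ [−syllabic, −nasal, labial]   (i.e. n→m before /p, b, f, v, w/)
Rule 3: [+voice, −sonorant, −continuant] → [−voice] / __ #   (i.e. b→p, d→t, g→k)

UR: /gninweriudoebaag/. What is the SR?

gnimweriuzoevaak

Rule 1 (intervocalic spirantization): /d/ is a stop between vowels /u/ and /o/, so it spirantizes to the fricative [z]. /b/ is a stop between vowels /e/ and /a/, so it spirantizes to the fricative [v]. /gninweriudoebaag/ → gninweriuzoevaag.
Rule 2 (nasal place assimilation): /n/ precedes the labial consonant /w/, so it assimilates in place to [m]. /gninweriuzoevaag/ → gnimweriuzoevaag.
Rule 3 (final devoicing): /g/ is a voiced stop in word-final position, so it devoices to [k]. /gnimweriuzoevaag/ → gnimweriuzoevaak.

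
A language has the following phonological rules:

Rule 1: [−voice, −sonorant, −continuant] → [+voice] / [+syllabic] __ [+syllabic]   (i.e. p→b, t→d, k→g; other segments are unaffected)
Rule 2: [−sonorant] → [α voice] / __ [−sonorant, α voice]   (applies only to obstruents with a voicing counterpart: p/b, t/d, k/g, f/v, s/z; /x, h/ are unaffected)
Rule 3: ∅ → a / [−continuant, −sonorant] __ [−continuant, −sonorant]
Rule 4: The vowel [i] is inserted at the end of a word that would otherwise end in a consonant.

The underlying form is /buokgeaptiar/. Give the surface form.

Rule 1 (intervocalic voicing): no segment meets the environment; /buokgeaptiar/ is unchanged.
Rule 2 (regressive voicing assimilation): /k/ precedes the voiced obstruent /g/, so it voices to [g] by assimilation. /buokgeaptiar/ → buoggeaptiar.
Rule 3 (stop-cluster a-epenthesis): /g/ and /g/ form a stop–stop cluster, so [a] is inserted between them. /p/ and /t/ form a stop–stop cluster, so [a] is inserted between them. /buoggeaptiar/ → buogageapatiar.
Rule 4 (final i-epenthesis): the form ends in the consonant /r/, so [i] is inserted word-finally. /buogageapatiar/ → buogageapatiari.

buogageapatiari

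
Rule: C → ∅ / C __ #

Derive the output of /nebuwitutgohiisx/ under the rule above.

nebuwitutgohiis

/x/ is the second consonant of a word-final cluster /sx/, so it deletes.
The other instances of /n/, /b/, /w/, /t/, /g/, /h/, /s/ do not occur in the required environment and remain unchanged.
Surface form: [nebuwitutgohiis].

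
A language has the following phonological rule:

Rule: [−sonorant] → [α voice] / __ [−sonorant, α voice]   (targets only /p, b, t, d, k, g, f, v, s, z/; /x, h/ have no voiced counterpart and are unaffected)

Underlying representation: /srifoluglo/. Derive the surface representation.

srifoluglo

No segment of /srifoluglo/ meets the structural description of the rule, so the form surfaces unchanged.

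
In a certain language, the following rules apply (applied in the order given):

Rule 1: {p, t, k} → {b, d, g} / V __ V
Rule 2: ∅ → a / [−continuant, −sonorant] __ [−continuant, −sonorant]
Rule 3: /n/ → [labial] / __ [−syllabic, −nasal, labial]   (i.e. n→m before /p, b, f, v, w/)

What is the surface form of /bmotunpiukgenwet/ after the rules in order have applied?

Rule 1 (intervocalic voicing): /t/ is a voiceless stop between vowels /o/ and /u/, so it voices to [d]. /bmotunpiukgenwet/ → bmodunpiukgenwet.
Rule 2 (stop-cluster a-epenthesis): /k/ and /g/ form a stop–stop cluster, so [a] is inserted between them. /bmodunpiukgenwet/ → bmodunpiukagenwet.
Rule 3 (nasal place assimilation): /n/ precedes the labial consonant /p/, so it assimilates in place to [m]. /n/ precedes the labial consonant /w/, so it assimilates in place to [m]. /bmodunpiukagenwet/ → bmodumpiukagemwet.

bmodumpiukagemwet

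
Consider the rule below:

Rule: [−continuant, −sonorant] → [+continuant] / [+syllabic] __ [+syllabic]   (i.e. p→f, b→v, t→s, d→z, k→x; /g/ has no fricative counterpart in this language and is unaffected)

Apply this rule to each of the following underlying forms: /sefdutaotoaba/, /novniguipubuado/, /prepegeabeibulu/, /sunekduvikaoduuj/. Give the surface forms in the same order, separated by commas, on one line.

sefdusaosoava, novniguifuvuazo, prefegeaveivulu, sunekduvixaozuuj

/sefdutaotoaba/: /t/ is a stop between vowels /u/ and /a/, so it spirantizes to the fricative [s]. /t/ is a stop between vowels /o/ and /o/, so it spirantizes to the fricative [s]. /b/ is a stop between vowels /a/ and /a/, so it spirantizes to the fricative [v]. → [sefdusaosoava].
/novniguipubuado/: /p/ is a stop between vowels /i/ and /u/, so it spirantizes to the fricative [f]. /b/ is a stop between vowels /u/ and /u/, so it spirantizes to the fricative [v]. /d/ is a stop between vowels /a/ and /o/, so it spirantizes to the fricative [z]. → [novniguifuvuazo].
/prepegeabeibulu/: /p/ is a stop between vowels /e/ and /e/, so it spirantizes to the fricative [f]. /b/ is a stop between vowels /a/ and /e/, so it spirantizes to the fricative [v]. /b/ is a stop between vowels /i/ and /u/, so it spirantizes to the fricative [v]. → [prefegeaveivulu].
/sunekduvikaoduuj/: /k/ is a stop between vowels /i/ and /a/, so it spirantizes to the fricative [x]. /d/ is a stop between vowels /o/ and /u/, so it spirantizes to the fricative [z]. → [sunekduvixaozuuj].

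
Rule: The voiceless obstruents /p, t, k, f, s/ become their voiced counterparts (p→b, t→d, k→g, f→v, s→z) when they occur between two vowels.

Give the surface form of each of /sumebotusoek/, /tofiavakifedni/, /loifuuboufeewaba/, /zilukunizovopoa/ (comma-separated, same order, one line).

sumeboduzoek, toviavagivedni, loivuubouveewaba, zilugunizovoboa

/sumebotusoek/: /t/ is a voiceless obstruent between vowels /o/ and /u/, so it voices to [d]. /s/ is a voiceless obstruent between vowels /u/ and /o/, so it voices to [z]. → [sumeboduzoek].
/tofiavakifedni/: /f/ is a voiceless obstruent between vowels /o/ and /i/, so it voices to [v]. /k/ is a voiceless obstruent between vowels /a/ and /i/, so it voices to [g]. /f/ is a voiceless obstruent between vowels /i/ and /e/, so it voices to [v]. → [toviavagivedni].
/loifuuboufeewaba/: /f/ is a voiceless obstruent between vowels /i/ and /u/, so it voices to [v]. /f/ is a voiceless obstruent between vowels /u/ and /e/, so it voices to [v]. → [loivuubouveewaba].
/zilukunizovopoa/: /k/ is a voiceless obstruent between vowels /u/ and /u/, so it voices to [g]. /p/ is a voiceless obstruent between vowels /o/ and /o/, so it voices to [b]. → [zilugunizovoboa].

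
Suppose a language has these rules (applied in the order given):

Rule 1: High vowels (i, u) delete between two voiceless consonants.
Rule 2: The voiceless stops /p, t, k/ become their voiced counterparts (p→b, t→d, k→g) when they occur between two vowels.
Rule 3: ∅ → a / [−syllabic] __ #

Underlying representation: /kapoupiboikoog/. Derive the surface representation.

Rule 1 (high vowel syncope): no segment meets the environment; /kapoupiboikoog/ is unchanged.
Rule 2 (intervocalic voicing): /p/ is a voiceless stop between vowels /a/ and /o/, so it voices to [b]. /p/ is a voiceless stop between vowels /u/ and /i/, so it voices to [b]. /k/ is a voiceless stop between vowels /i/ and /o/, so it voices to [g]. /kapoupiboikoog/ → kaboubiboigoog.
Rule 3 (final a-epenthesis): the form ends in the consonant /g/, so [a] is inserted word-finally. /kaboubiboigoog/ → kaboubiboigooga.

kaboubiboigooga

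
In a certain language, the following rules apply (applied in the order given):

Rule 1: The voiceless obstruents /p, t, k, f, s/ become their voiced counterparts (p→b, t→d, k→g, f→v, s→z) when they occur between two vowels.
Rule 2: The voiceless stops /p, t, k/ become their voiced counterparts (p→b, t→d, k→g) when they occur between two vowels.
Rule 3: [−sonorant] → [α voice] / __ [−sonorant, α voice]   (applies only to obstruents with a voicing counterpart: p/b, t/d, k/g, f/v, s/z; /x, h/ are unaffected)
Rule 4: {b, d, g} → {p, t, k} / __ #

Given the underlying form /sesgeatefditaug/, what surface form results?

Rule 1 (intervocalic voicing): /t/ is a voiceless obstruent between vowels /a/ and /e/, so it voices to [d]. /t/ is a voiceless obstruent between vowels /i/ and /a/, so it voices to [d]. /sesgeatefditaug/ → sesgeadefdidaug.
Rule 2 (intervocalic voicing): no segment meets the environment; /sesgeadefdidaug/ is unchanged.
Rule 3 (regressive voicing assimilation): /s/ precedes the voiced obstruent /g/, so it voices to [z] by assimilation. /f/ precedes the voiced obstruent /d/, so it voices to [v] by assimilation. /sesgeadefdidaug/ → sezgeadevdidaug.
Rule 4 (final devoicing): /g/ is a voiced stop in word-final position, so it devoices to [k]. /sezgeadevdidaug/ → sezgeadevdidauk.

sezgeadevdidauk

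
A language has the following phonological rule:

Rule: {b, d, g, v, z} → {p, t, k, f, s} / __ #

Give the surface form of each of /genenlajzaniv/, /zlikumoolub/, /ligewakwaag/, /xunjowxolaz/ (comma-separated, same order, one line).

/genenlajzaniv/: /v/ is a voiced obstruent in word-final position, so it devoices to [f]. → [genenlajzanif].
/zlikumoolub/: /b/ is a voiced obstruent in word-final position, so it devoices to [p]. → [zlikumoolup].
/ligewakwaag/: /g/ is a voiced obstruent in word-final position, so it devoices to [k]. → [ligewakwaak].
/xunjowxolaz/: /z/ is a voiced obstruent in word-final position, so it devoices to [s]. → [xunjowxolas].

genenlajzanif, zlikumoolup, ligewakwaak, xunjowxolas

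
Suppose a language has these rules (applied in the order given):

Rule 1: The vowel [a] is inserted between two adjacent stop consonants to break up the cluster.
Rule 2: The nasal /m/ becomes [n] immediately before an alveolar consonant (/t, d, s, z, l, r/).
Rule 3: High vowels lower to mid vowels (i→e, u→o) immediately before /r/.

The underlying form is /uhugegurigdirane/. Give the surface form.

Rule 1 (stop-cluster a-epenthesis): /g/ and /d/ form a stop–stop cluster, so [a] is inserted between them. /uhugegurigdirane/ → uhugegurigadirane.
Rule 2 (nasal place assimilation): no segment meets the environment; /uhugegurigadirane/ is unchanged.
Rule 3 (pre-rhotic lowering): /u/ is a high vowel immediately before /r/, so it lowers to [o]. /i/ is a high vowel immediately before /r/, so it lowers to [e]. /uhugegurigadirane/ → uhugegorigaderane.

uhugegorigaderane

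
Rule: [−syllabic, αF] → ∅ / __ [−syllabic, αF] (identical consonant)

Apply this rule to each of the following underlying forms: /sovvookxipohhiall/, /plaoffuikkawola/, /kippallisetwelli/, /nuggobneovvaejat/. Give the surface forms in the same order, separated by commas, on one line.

sovookxipohial, plaofuikawola, kipalisetweli, nugobneovaejat

/sovvookxipohhiall/: /vv/ is a geminate; the first /v/ deletes. /hh/ is a geminate; the first /h/ deletes. /ll/ is a geminate; the first /l/ deletes. → [sovookxipohial].
/plaoffuikkawola/: /ff/ is a geminate; the first /f/ deletes. /kk/ is a geminate; the first /k/ deletes. → [plaofuikawola].
/kippallisetwelli/: /pp/ is a geminate; the first /p/ deletes. /ll/ is a geminate; the first /l/ deletes. /ll/ is a geminate; the first /l/ deletes. → [kipalisetweli].
/nuggobneovvaejat/: /gg/ is a geminate; the first /g/ deletes. /vv/ is a geminate; the first /v/ deletes. → [nugobneovaejat].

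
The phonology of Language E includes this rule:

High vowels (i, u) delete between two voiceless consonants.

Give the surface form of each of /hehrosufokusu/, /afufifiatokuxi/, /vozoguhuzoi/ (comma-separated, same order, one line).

/hehrosufokusu/: /u/ is a high vowel flanked by voiceless consonants /s/ and /f/, so it deletes. /u/ is a high vowel flanked by voiceless consonants /k/ and /s/, so it deletes. → [hehrosfoksu].
/afufifiatokuxi/: /u/ is a high vowel flanked by voiceless consonants /f/ and /f/, so it deletes. /i/ is a high vowel flanked by voiceless consonants /f/ and /f/, so it deletes. /u/ is a high vowel flanked by voiceless consonants /k/ and /x/, so it deletes. → [afffiatokxi].
/vozoguhuzoi/: the rule's environment is not met; surfaces unchanged as [vozoguhuzoi].

hehrosfoksu, afffiatokxi, vozoguhuzoi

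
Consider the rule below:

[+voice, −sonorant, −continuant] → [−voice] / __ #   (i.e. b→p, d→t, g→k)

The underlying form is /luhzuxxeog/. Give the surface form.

/g/ is a voiced stop in word-final position, so it devoices to [k].
Surface form: [luhzuxxeok].

luhzuxxeok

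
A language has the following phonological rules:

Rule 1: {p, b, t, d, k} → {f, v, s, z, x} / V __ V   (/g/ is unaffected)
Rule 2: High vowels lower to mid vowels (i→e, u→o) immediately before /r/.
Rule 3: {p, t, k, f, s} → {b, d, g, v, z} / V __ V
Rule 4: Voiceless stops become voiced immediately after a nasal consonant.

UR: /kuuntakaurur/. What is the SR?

kuundaxaoror

Rule 1 (intervocalic spirantization): /k/ is a stop between vowels /a/ and /a/, so it spirantizes to the fricative [x]. /kuuntakaurur/ → kuuntaxaurur.
Rule 2 (pre-rhotic lowering): /u/ is a high vowel immediately before /r/, so it lowers to [o]. /u/ is a high vowel immediately before /r/, so it lowers to [o]. /kuuntaxaurur/ → kuuntaxaoror.
Rule 3 (intervocalic voicing): no segment meets the environment; /kuuntaxaoror/ is unchanged.
Rule 4 (post-nasal voicing): /t/ is a voiceless stop immediately after the nasal /n/, so it voices to [d]. /kuuntaxaoror/ → kuundaxaoror.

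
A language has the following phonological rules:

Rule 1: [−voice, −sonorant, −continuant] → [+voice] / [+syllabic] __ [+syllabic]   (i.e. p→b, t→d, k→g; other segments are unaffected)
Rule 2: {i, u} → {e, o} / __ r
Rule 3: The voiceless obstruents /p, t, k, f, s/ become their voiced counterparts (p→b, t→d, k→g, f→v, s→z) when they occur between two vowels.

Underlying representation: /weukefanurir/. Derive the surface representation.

Rule 1 (intervocalic voicing): /k/ is a voiceless stop between vowels /u/ and /e/, so it voices to [g]. /weukefanurir/ → weugefanurir.
Rule 2 (pre-rhotic lowering): /u/ is a high vowel immediately before /r/, so it lowers to [o]. /i/ is a high vowel immediately before /r/, so it lowers to [e]. /weugefanurir/ → weugefanorer.
Rule 3 (intervocalic voicing): /f/ is a voiceless obstruent between vowels /e/ and /a/, so it voices to [v]. /weugefanorer/ → weugevanorer.

weugevanorer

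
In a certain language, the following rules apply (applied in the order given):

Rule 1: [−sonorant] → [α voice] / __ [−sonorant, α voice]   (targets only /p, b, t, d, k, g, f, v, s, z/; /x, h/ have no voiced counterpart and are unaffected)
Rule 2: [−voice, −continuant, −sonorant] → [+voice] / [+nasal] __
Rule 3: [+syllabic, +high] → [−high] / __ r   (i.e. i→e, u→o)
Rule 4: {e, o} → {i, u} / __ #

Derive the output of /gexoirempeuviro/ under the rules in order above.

gexoerembeuveru

Rule 1 (regressive voicing assimilation): no segment meets the environment; /gexoirempeuviro/ is unchanged.
Rule 2 (post-nasal voicing): /p/ is a voiceless stop immediately after the nasal /m/, so it voices to [b]. /gexoirempeuviro/ → gexoirembeuviro.
Rule 3 (pre-rhotic lowering): /i/ is a high vowel immediately before /r/, so it lowers to [e]. /i/ is a high vowel immediately before /r/, so it lowers to [e]. /gexoirembeuviro/ → gexoerembeuvero.
Rule 4 (final vowel raising): /o/ is a mid vowel in word-final position, so it raises to [u]. /gexoerembeuvero/ → gexoerembeuveru.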